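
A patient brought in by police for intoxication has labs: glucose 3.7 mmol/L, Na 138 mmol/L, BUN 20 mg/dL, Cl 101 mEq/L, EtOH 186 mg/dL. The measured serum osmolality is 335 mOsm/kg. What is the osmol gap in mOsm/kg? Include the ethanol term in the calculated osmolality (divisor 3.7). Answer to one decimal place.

Calculated osmolality = 2·Na + glucose + BUN/2.8 + ethanol/3.7
= 2·138 + 3.7 + 20/2.8 + 186/3.7
= 276 + 3.70 + 7.14 + 50.27
= 337.11 mOsm/kg ≈ 337.1 mOsm/kg
Osmolar gap = measured − calculated = 335 − 337.1 = -2.1 mOsm/kg

-2.1 mOsm/kg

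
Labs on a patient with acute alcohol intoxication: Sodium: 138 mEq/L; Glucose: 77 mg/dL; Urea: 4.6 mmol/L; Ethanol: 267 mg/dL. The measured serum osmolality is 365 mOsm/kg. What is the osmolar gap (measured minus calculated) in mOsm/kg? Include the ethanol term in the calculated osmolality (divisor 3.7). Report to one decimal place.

8.0 mOsm/kg

Calculated osmolality = 2·Na + glucose/18 + urea + ethanol/3.7
= 2·138 + 77/18 + 4.6 + 267/3.7
= 276 + 4.28 + 4.60 + 72.16
= 357.04 mOsm/kg ≈ 357.0 mOsm/kg
Osmolar gap = measured − calculated = 365 − 357.0 = 8.0 mOsm/kg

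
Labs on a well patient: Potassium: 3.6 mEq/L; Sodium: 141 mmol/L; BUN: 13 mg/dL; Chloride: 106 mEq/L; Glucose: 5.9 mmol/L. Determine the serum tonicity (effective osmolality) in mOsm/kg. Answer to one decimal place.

287.9 mOsm/kg

Effective osmolality excludes urea (freely permeant across cell membranes):
2·Na + glucose
= 2·141 + 5.9
= 282 + 5.9
= 287.9 mOsm/kg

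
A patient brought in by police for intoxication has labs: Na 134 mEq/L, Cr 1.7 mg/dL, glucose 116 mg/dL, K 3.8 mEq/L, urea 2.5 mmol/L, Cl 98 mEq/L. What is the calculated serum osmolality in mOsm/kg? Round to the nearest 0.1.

276.9 mOsm/kg

Calculated osmolality = 2·Na + glucose/18 + urea
= 2·134 + 116/18 + 2.5
= 268 + 6.44 + 2.50
= 276.94 mOsm/kg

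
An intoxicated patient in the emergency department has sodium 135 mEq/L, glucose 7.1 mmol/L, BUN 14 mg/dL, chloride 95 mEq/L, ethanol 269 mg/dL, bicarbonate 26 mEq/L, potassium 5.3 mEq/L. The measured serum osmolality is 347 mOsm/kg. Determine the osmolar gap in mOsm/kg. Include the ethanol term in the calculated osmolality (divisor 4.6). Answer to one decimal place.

Calculated osmolality = 2·Na + glucose + BUN/2.8 + ethanol/4.6
= 2·135 + 7.1 + 14/2.8 + 269/4.6
= 270 + 7.10 + 5 + 58.48
= 340.58 mOsm/kg ≈ 340.6 mOsm/kg
Osmolar gap = measured − calculated = 347 − 340.6 = 6.4 mOsm/kg

6.4 mOsm/kg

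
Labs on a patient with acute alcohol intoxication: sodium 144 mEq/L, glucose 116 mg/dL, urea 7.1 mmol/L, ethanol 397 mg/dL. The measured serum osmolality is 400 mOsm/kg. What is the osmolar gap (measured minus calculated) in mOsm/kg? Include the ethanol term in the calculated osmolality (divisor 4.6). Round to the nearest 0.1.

Calculated osmolality = 2·Na + glucose/18 + urea + ethanol/4.6
= 2·144 + 116/18 + 7.1 + 397/4.6
= 288 + 6.44 + 7.10 + 86.30
= 387.84 mOsm/kg ≈ 387.8 mOsm/kg
Osmolar gap = measured − calculated = 400 − 387.8 = 12.2 mOsm/kg

12.2 mOsm/kg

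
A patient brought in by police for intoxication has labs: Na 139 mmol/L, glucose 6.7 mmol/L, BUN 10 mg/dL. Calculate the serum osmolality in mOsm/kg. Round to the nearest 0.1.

288.3 mOsm/kg

Calculated osmolality = 2·Na + glucose + BUN/2.8
= 2·139 + 6.7 + 10/2.8
= 278 + 6.70 + 3.57
= 288.27 mOsm/kg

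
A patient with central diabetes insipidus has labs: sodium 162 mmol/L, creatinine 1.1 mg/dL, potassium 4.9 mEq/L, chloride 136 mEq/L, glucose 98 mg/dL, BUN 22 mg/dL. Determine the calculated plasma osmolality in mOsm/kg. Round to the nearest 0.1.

Calculated osmolality = 2·Na + glucose/18 + BUN/2.8
= 2·162 + 98/18 + 22/2.8
= 324 + 5.44 + 7.86
= 337.3 mOsm/kg

337.3 mOsm/kg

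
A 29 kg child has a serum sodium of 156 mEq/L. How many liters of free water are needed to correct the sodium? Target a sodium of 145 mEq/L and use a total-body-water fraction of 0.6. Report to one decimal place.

TBW = 0.6 · 29 = 17.4 L
Free water deficit = TBW · (Na/145 − 1)
= 17.4 · (156/145 − 1)
= 17.4 · 0.0759
= 1.32 L

1.3 L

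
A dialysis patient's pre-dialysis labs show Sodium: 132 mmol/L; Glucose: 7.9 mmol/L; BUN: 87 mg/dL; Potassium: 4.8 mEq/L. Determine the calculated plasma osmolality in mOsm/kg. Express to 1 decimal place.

Calculated osmolality = 2·Na + glucose + BUN/2.8
= 2·132 + 7.9 + 87/2.8
= 264 + 7.90 + 31.07
= 302.97 mOsm/kg

303.0 mOsm/kg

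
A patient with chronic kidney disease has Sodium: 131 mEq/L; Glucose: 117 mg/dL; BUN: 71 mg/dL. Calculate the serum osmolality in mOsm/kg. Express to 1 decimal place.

293.9 mOsm/kg

Calculated osmolality = 2·Na + glucose/18 + BUN/2.8
= 2·131 + 117/18 + 71/2.8
= 262 + 6.50 + 25.36
= 293.86 mOsm/kg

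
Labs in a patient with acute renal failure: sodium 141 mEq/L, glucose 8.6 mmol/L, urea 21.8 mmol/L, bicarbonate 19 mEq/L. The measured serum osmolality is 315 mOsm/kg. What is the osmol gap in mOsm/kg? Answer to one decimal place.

2.6 mOsm/kg

Calculated osmolality = 2·Na + glucose + urea
= 2·141 + 8.6 + 21.8
= 282 + 8.60 + 21.80
= 312.4 mOsm/kg ≈ 312.4 mOsm/kg
Osmolar gap = measured − calculated = 315 − 312.4 = 2.6 mOsm/kg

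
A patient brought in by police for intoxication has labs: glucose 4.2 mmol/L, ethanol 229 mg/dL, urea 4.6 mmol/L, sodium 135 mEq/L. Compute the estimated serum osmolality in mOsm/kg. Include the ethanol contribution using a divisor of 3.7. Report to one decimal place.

340.7 mOsm/kg

Calculated osmolality = 2·Na + glucose + urea + ethanol/3.7
= 2·135 + 4.2 + 4.6 + 229/3.7
= 270 + 4.20 + 4.60 + 61.89
= 340.69 mOsm/kg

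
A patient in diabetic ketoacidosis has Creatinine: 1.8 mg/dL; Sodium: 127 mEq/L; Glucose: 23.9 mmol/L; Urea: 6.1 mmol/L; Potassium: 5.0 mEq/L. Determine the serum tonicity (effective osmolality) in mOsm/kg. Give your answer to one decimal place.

Effective osmolality excludes urea (freely permeant across cell membranes):
2·Na + glucose
= 2·127 + 23.9
= 254 + 23.9
= 277.9 mOsm/kg

277.9 mOsm/kg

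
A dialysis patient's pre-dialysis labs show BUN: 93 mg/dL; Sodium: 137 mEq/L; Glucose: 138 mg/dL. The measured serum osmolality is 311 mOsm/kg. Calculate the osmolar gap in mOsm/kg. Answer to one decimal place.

Calculated osmolality = 2·Na + glucose/18 + BUN/2.8
= 2·137 + 138/18 + 93/2.8
= 274 + 7.67 + 33.21
= 314.88 mOsm/kg ≈ 314.9 mOsm/kg
Osmolar gap = measured − calculated = 311 − 314.9 = -3.9 mOsm/kg

-3.9 mOsm/kg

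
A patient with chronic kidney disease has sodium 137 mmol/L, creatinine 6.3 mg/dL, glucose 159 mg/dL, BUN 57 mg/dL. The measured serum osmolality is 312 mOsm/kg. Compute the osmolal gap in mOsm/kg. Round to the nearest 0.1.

Calculated osmolality = 2·Na + glucose/18 + BUN/2.8
= 2·137 + 159/18 + 57/2.8
= 274 + 8.83 + 20.36
= 303.19 mOsm/kg ≈ 303.2 mOsm/kg
Osmolar gap = measured − calculated = 312 − 303.2 = 8.8 mOsm/kg

8.8 mOsm/kg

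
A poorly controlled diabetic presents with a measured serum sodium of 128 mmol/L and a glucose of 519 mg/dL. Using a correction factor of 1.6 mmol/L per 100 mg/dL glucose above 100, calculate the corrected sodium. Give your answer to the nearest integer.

135 mmol/L

Corrected Na = measured Na + 1.6 · (glucose − 100)/100
= 128 + 1.6 · (519 − 100)/100
= 128 + 6.7
= 134.7 mmol/L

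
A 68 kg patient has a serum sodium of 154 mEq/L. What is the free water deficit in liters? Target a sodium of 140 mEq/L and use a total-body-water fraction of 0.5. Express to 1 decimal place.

3.4 L

TBW = 0.5 · 68 = 34 L
Free water deficit = TBW · (Na/140 − 1)
= 34 · (154/140 − 1)
= 34 · 0.1
= 3.4 L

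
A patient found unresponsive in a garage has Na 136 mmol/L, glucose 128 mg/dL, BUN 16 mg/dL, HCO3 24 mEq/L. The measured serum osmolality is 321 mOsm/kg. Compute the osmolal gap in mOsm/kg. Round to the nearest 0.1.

36.2 mOsm/kg

Calculated osmolality = 2·Na + glucose/18 + BUN/2.8
= 2·136 + 128/18 + 16/2.8
= 272 + 7.11 + 5.71
= 284.82 mOsm/kg ≈ 284.8 mOsm/kg
Osmolar gap = measured − calculated = 321 − 284.8 = 36.2 mOsm/kg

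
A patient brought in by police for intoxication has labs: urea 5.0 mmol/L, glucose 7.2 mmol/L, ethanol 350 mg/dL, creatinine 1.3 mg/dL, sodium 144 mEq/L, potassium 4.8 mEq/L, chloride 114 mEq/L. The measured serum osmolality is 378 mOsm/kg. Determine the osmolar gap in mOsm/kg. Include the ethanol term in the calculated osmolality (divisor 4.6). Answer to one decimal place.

Calculated osmolality = 2·Na + glucose + urea + ethanol/4.6
= 2·144 + 7.2 + 5 + 350/4.6
= 288 + 7.20 + 5 + 76.09
= 376.29 mOsm/kg ≈ 376.3 mOsm/kg
Osmolar gap = measured − calculated = 378 − 376.3 = 1.7 mOsm/kg

1.7 mOsm/kg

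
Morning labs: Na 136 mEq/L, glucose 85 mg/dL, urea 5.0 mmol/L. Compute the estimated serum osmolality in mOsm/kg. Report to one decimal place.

Calculated osmolality = 2·Na + glucose/18 + urea
= 2·136 + 85/18 + 5
= 272 + 4.72 + 5
= 281.72 mOsm/kg

281.7 mOsm/kg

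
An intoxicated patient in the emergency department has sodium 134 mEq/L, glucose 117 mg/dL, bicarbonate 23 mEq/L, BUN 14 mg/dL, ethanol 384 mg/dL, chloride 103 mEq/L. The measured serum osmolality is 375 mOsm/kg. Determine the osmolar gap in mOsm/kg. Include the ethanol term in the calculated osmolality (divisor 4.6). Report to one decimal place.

12.0 mOsm/kg

Calculated osmolality = 2·Na + glucose/18 + BUN/2.8 + ethanol/4.6
= 2·134 + 117/18 + 14/2.8 + 384/4.6
= 268 + 6.50 + 5 + 83.48
= 362.98 mOsm/kg ≈ 363.0 mOsm/kg
Osmolar gap = measured − calculated = 375 − 363.0 = 12.0 mOsm/kg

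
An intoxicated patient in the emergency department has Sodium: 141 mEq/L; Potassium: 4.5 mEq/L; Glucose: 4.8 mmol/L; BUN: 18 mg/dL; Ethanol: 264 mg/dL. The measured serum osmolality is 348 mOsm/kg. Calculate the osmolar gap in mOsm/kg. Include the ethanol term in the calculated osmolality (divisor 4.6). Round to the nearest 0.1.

Calculated osmolality = 2·Na + glucose + BUN/2.8 + ethanol/4.6
= 2·141 + 4.8 + 18/2.8 + 264/4.6
= 282 + 4.80 + 6.43 + 57.39
= 350.62 mOsm/kg ≈ 350.6 mOsm/kg
Osmolar gap = measured − calculated = 348 − 350.6 = -2.6 mOsm/kg

-2.6 mOsm/kg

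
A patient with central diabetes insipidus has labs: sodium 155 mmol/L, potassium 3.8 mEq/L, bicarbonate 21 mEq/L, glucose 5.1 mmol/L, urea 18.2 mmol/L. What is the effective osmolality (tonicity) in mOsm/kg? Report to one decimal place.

315.1 mOsm/kg

Effective osmolality excludes urea (freely permeant across cell membranes):
2·Na + glucose
= 2·155 + 5.1
= 310 + 5.1
= 315.1 mOsm/kg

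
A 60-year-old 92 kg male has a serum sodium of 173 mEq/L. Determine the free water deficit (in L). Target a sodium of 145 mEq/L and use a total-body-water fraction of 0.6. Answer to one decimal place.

TBW = 0.6 · 92 = 55.2 L
Free water deficit = TBW · (Na/145 − 1)
= 55.2 · (173/145 − 1)
= 55.2 · 0.1931
= 10.66 L

10.7 L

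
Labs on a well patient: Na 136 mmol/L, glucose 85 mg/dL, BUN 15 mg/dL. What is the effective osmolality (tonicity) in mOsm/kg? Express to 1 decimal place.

Effective osmolality excludes urea (freely permeant across cell membranes):
2·Na + glucose/18
= 2·136 + 85/18
= 272 + 4.72
= 276.72 mOsm/kg

276.7 mOsm/kg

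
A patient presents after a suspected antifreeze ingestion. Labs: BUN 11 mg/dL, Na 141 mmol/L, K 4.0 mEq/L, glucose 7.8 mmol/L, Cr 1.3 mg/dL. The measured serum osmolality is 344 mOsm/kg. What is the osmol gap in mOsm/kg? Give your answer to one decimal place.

Calculated osmolality = 2·Na + glucose + BUN/2.8
= 2·141 + 7.8 + 11/2.8
= 282 + 7.80 + 3.93
= 293.73 mOsm/kg ≈ 293.7 mOsm/kg
Osmolar gap = measured − calculated = 344 − 293.7 = 50.3 mOsm/kg

50.3 mOsm/kg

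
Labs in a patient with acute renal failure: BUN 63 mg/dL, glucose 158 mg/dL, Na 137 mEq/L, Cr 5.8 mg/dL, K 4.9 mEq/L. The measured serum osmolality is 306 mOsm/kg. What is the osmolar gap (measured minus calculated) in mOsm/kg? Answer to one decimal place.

Calculated osmolality = 2·Na + glucose/18 + BUN/2.8
= 2·137 + 158/18 + 63/2.8
= 274 + 8.78 + 22.50
= 305.28 mOsm/kg ≈ 305.3 mOsm/kg
Osmolar gap = measured − calculated = 306 − 305.3 = 0.7 mOsm/kg

0.7 mOsm/kg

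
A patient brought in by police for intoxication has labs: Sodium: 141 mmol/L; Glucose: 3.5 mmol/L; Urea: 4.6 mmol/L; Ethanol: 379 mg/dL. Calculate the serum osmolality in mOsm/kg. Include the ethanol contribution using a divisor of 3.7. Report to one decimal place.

392.5 mOsm/kg

Calculated osmolality = 2·Na + glucose + urea + ethanol/3.7
= 2·141 + 3.5 + 4.6 + 379/3.7
= 282 + 3.50 + 4.60 + 102.43
= 392.53 mOsm/kg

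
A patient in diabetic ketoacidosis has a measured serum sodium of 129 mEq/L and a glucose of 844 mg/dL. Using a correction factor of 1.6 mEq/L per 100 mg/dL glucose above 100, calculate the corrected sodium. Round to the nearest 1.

Corrected Na = measured Na + 1.6 · (glucose − 100)/100
= 129 + 1.6 · (844 − 100)/100
= 129 + 11.9
= 140.9 mEq/L

141 mEq/L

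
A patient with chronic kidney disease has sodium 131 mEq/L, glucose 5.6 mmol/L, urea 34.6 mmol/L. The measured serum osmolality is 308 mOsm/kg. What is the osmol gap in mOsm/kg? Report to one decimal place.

5.8 mOsm/kg

Calculated osmolality = 2·Na + glucose + urea
= 2·131 + 5.6 + 34.6
= 262 + 5.60 + 34.60
= 302.2 mOsm/kg ≈ 302.2 mOsm/kg
Osmolar gap = measured − calculated = 308 − 302.2 = 5.8 mOsm/kg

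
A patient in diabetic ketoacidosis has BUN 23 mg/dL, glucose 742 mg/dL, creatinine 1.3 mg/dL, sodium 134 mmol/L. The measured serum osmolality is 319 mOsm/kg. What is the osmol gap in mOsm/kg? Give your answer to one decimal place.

1.6 mOsm/kg

Calculated osmolality = 2·Na + glucose/18 + BUN/2.8
= 2·134 + 742/18 + 23/2.8
= 268 + 41.22 + 8.21
= 317.43 mOsm/kg ≈ 317.4 mOsm/kg
Osmolar gap = measured − calculated = 319 − 317.4 = 1.6 mOsm/kg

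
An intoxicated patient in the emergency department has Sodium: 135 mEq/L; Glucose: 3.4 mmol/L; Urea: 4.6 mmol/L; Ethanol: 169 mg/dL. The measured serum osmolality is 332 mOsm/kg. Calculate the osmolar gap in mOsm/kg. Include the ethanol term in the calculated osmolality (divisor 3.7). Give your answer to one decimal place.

Calculated osmolality = 2·Na + glucose + urea + ethanol/3.7
= 2·135 + 3.4 + 4.6 + 169/3.7
= 270 + 3.40 + 4.60 + 45.68
= 323.68 mOsm/kg ≈ 323.7 mOsm/kg
Osmolar gap = measured − calculated = 332 − 323.7 = 8.3 mOsm/kg

8.3 mOsm/kg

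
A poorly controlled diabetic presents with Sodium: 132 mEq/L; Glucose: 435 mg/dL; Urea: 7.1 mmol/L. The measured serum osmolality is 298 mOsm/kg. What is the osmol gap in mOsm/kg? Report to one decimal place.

2.7 mOsm/kg

Calculated osmolality = 2·Na + glucose/18 + urea
= 2·132 + 435/18 + 7.1
= 264 + 24.17 + 7.10
= 295.27 mOsm/kg ≈ 295.3 mOsm/kg
Osmolar gap = measured − calculated = 298 − 295.3 = 2.7 mOsm/kg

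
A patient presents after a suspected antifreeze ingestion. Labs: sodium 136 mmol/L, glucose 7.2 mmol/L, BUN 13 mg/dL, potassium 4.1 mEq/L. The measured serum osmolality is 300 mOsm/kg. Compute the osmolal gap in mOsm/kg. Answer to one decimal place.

16.2 mOsm/kg

Calculated osmolality = 2·Na + glucose + BUN/2.8
= 2·136 + 7.2 + 13/2.8
= 272 + 7.20 + 4.64
= 283.84 mOsm/kg ≈ 283.8 mOsm/kg
Osmolar gap = measured − calculated = 300 − 283.8 = 16.2 mOsm/kg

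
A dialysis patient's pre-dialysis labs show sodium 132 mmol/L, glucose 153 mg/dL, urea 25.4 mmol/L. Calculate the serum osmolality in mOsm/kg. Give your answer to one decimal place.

Calculated osmolality = 2·Na + glucose/18 + urea
= 2·132 + 153/18 + 25.4
= 264 + 8.50 + 25.40
= 297.9 mOsm/kg

297.9 mOsm/kg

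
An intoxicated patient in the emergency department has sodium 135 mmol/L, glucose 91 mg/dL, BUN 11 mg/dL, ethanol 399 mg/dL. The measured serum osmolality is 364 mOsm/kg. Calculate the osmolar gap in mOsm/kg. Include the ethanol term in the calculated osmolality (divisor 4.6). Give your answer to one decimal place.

-1.7 mOsm/kg

Calculated osmolality = 2·Na + glucose/18 + BUN/2.8 + ethanol/4.6
= 2·135 + 91/18 + 11/2.8 + 399/4.6
= 270 + 5.06 + 3.93 + 86.74
= 365.73 mOsm/kg ≈ 365.7 mOsm/kg
Osmolar gap = measured − calculated = 364 − 365.7 = -1.7 mOsm/kg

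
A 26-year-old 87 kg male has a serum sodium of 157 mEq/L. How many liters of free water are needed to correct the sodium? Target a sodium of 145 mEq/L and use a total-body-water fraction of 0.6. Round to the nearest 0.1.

TBW = 0.6 · 87 = 52.2 L
Free water deficit = TBW · (Na/145 − 1)
= 52.2 · (157/145 − 1)
= 52.2 · 0.0828
= 4.32 L

4.3 L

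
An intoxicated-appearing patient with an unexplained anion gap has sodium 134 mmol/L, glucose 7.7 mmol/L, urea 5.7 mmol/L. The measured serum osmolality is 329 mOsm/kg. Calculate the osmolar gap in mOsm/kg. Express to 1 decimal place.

Calculated osmolality = 2·Na + glucose + urea
= 2·134 + 7.7 + 5.7
= 268 + 7.70 + 5.70
= 281.4 mOsm/kg ≈ 281.4 mOsm/kg
Osmolar gap = measured − calculated = 329 − 281.4 = 47.6 mOsm/kg

47.6 mOsm/kg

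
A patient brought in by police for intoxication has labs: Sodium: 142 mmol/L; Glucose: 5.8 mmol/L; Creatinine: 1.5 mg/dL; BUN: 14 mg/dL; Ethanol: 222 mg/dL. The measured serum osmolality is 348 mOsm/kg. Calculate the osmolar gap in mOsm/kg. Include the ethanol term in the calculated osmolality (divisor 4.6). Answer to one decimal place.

Calculated osmolality = 2·Na + glucose + BUN/2.8 + ethanol/4.6
= 2·142 + 5.8 + 14/2.8 + 222/4.6
= 284 + 5.80 + 5 + 48.26
= 343.06 mOsm/kg ≈ 343.1 mOsm/kg
Osmolar gap = measured − calculated = 348 − 343.1 = 4.9 mOsm/kg

4.9 mOsm/kg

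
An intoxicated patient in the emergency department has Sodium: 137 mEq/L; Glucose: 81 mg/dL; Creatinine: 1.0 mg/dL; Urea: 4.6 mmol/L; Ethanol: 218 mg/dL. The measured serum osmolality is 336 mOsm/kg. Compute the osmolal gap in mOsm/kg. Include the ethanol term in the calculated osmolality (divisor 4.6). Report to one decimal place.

5.5 mOsm/kg

Calculated osmolality = 2·Na + glucose/18 + urea + ethanol/4.6
= 2·137 + 81/18 + 4.6 + 218/4.6
= 274 + 4.50 + 4.60 + 47.39
= 330.49 mOsm/kg ≈ 330.5 mOsm/kg
Osmolar gap = measured − calculated = 336 − 330.5 = 5.5 mOsm/kg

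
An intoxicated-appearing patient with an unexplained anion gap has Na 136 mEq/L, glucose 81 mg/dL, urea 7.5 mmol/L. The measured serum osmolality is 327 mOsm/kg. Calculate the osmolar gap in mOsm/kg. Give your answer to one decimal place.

Calculated osmolality = 2·Na + glucose/18 + urea
= 2·136 + 81/18 + 7.5
= 272 + 4.50 + 7.50
= 284 mOsm/kg ≈ 284.0 mOsm/kg
Osmolar gap = measured − calculated = 327 − 284.0 = 43.0 mOsm/kg

43.0 mOsm/kg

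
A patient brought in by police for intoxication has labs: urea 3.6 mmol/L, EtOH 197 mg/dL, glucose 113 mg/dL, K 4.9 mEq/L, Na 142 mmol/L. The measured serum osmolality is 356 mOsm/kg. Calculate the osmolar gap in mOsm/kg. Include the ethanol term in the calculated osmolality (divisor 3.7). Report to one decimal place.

Calculated osmolality = 2·Na + glucose/18 + urea + ethanol/3.7
= 2·142 + 113/18 + 3.6 + 197/3.7
= 284 + 6.28 + 3.60 + 53.24
= 347.12 mOsm/kg ≈ 347.1 mOsm/kg
Osmolar gap = measured − calculated = 356 − 347.1 = 8.9 mOsm/kg

8.9 mOsm/kg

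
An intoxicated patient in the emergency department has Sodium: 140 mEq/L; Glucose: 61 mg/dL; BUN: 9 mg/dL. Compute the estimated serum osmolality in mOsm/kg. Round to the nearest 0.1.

286.6 mOsm/kg

Calculated osmolality = 2·Na + glucose/18 + BUN/2.8
= 2·140 + 61/18 + 9/2.8
= 280 + 3.39 + 3.21
= 286.6 mOsm/kg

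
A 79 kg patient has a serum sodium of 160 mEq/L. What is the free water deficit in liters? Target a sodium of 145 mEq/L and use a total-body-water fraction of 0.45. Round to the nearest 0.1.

TBW = 0.45 · 79 = 35.55 L
Free water deficit = TBW · (Na/145 − 1)
= 35.55 · (160/145 − 1)
= 35.55 · 0.1034
= 3.68 L

3.7 L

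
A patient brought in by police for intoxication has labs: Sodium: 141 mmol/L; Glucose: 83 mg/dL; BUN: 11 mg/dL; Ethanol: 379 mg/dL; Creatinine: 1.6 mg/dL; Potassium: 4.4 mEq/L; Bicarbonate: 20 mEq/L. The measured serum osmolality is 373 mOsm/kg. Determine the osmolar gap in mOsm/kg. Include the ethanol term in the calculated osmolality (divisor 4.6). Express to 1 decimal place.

Calculated osmolality = 2·Na + glucose/18 + BUN/2.8 + ethanol/4.6
= 2·141 + 83/18 + 11/2.8 + 379/4.6
= 282 + 4.61 + 3.93 + 82.39
= 372.93 mOsm/kg ≈ 372.9 mOsm/kg
Osmolar gap = measured − calculated = 373 − 372.9 = 0.1 mOsm/kg

0.1 mOsm/kg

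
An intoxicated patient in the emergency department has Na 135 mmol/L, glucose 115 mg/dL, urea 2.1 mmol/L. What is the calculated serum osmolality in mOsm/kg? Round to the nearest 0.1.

278.5 mOsm/kg

Calculated osmolality = 2·Na + glucose/18 + urea
= 2·135 + 115/18 + 2.1
= 270 + 6.39 + 2.10
= 278.49 mOsm/kg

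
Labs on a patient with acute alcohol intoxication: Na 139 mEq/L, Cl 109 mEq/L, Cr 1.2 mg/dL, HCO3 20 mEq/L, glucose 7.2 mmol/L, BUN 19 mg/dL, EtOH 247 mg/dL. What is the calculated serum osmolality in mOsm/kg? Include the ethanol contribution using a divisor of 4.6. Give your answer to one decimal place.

345.7 mOsm/kg

Calculated osmolality = 2·Na + glucose + BUN/2.8 + ethanol/4.6
= 2·139 + 7.2 + 19/2.8 + 247/4.6
= 278 + 7.20 + 6.79 + 53.70
= 345.69 mOsm/kg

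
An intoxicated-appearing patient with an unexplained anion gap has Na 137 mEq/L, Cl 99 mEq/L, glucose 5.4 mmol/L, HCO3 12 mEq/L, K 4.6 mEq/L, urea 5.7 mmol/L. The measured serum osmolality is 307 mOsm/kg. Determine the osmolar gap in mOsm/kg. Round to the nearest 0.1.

21.9 mOsm/kg

Calculated osmolality = 2·Na + glucose + urea
= 2·137 + 5.4 + 5.7
= 274 + 5.40 + 5.70
= 285.1 mOsm/kg ≈ 285.1 mOsm/kg
Osmolar gap = measured − calculated = 307 − 285.1 = 21.9 mOsm/kg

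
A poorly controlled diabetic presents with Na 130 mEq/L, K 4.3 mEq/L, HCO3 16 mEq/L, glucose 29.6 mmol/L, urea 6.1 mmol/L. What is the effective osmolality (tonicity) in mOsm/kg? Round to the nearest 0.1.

289.6 mOsm/kg

Effective osmolality excludes urea (freely permeant across cell membranes):
2·Na + glucose
= 2·130 + 29.6
= 260 + 29.6
= 289.6 mOsm/kg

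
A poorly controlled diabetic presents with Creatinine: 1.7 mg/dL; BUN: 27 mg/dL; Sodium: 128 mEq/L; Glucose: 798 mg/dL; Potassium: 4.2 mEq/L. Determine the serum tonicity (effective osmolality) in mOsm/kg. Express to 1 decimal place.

300.3 mOsm/kg

Effective osmolality excludes urea (freely permeant across cell membranes):
2·Na + glucose/18
= 2·128 + 798/18
= 256 + 44.33
= 300.33 mOsm/kg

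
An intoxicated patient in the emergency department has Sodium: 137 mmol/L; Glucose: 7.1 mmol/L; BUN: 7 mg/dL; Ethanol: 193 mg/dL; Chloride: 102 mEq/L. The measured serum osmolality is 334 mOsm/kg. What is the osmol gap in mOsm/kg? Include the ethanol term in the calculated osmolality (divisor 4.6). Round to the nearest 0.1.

Calculated osmolality = 2·Na + glucose + BUN/2.8 + ethanol/4.6
= 2·137 + 7.1 + 7/2.8 + 193/4.6
= 274 + 7.10 + 2.50 + 41.96
= 325.56 mOsm/kg ≈ 325.6 mOsm/kg
Osmolar gap = measured − calculated = 334 − 325.6 = 8.4 mOsm/kg

8.4 mOsm/kg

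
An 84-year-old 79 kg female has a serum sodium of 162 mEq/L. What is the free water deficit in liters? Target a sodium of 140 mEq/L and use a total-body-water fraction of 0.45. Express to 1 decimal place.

5.6 L

TBW = 0.45 · 79 = 35.55 L
Free water deficit = TBW · (Na/140 − 1)
= 35.55 · (162/140 − 1)
= 35.55 · 0.1571
= 5.58 L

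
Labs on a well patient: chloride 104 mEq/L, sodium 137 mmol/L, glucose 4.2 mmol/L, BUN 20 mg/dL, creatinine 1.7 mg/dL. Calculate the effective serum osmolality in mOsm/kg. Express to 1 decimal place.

278.2 mOsm/kg

Effective osmolality excludes urea (freely permeant across cell membranes):
2·Na + glucose
= 2·137 + 4.2
= 274 + 4.2
= 278.2 mOsm/kg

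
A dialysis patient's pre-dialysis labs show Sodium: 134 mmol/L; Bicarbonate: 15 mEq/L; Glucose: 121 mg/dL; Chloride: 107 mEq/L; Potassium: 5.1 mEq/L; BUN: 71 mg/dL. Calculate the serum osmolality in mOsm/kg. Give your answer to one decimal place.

Calculated osmolality = 2·Na + glucose/18 + BUN/2.8
= 2·134 + 121/18 + 71/2.8
= 268 + 6.72 + 25.36
= 300.08 mOsm/kg

300.1 mOsm/kg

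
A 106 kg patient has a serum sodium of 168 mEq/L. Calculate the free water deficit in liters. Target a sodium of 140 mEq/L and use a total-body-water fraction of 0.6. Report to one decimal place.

TBW = 0.6 · 106 = 63.6 L
Free water deficit = TBW · (Na/140 − 1)
= 63.6 · (168/140 − 1)
= 63.6 · 0.2
= 12.72 L

12.7 L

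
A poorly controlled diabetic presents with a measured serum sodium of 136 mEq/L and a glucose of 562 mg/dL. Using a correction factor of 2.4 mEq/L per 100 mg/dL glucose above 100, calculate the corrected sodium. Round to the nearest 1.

Corrected Na = measured Na + 2.4 · (glucose − 100)/100
= 136 + 2.4 · (562 − 100)/100
= 136 + 11.1
= 147.1 mEq/L

147 mEq/L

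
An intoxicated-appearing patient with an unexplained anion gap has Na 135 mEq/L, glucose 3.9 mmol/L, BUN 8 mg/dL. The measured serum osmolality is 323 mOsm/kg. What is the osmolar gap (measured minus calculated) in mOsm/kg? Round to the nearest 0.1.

Calculated osmolality = 2·Na + glucose + BUN/2.8
= 2·135 + 3.9 + 8/2.8
= 270 + 3.90 + 2.86
= 276.76 mOsm/kg ≈ 276.8 mOsm/kg
Osmolar gap = measured − calculated = 323 − 276.8 = 46.2 mOsm/kg

46.2 mOsm/kg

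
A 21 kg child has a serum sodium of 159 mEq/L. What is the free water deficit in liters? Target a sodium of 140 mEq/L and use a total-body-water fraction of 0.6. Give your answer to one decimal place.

1.7 L

TBW = 0.6 · 21 = 12.6 L
Free water deficit = TBW · (Na/140 − 1)
= 12.6 · (159/140 − 1)
= 12.6 · 0.1357
= 1.71 L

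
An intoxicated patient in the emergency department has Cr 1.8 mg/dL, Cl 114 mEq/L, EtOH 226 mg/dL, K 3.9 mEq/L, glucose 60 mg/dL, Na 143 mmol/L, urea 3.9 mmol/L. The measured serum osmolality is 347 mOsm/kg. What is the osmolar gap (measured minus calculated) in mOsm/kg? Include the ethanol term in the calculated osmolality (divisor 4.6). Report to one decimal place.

Calculated osmolality = 2·Na + glucose/18 + urea + ethanol/4.6
= 2·143 + 60/18 + 3.9 + 226/4.6
= 286 + 3.33 + 3.90 + 49.13
= 342.36 mOsm/kg ≈ 342.4 mOsm/kg
Osmolar gap = measured − calculated = 347 − 342.4 = 4.6 mOsm/kg

4.6 mOsm/kg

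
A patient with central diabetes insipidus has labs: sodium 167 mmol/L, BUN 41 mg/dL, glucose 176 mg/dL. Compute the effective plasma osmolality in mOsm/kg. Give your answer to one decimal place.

343.8 mOsm/kg

Effective osmolality excludes urea (freely permeant across cell membranes):
2·Na + glucose/18
= 2·167 + 176/18
= 334 + 9.78
= 343.78 mOsm/kg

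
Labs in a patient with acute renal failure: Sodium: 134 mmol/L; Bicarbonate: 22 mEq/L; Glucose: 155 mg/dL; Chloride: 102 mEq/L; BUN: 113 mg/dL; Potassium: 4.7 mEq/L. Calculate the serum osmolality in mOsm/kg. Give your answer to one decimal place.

317.0 mOsm/kg

Calculated osmolality = 2·Na + glucose/18 + BUN/2.8
= 2·134 + 155/18 + 113/2.8
= 268 + 8.61 + 40.36
= 316.97 mOsm/kg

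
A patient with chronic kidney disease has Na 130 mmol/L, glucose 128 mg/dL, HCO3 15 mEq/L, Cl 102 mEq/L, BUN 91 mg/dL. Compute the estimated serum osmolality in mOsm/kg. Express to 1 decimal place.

299.6 mOsm/kg

Calculated osmolality = 2·Na + glucose/18 + BUN/2.8
= 2·130 + 128/18 + 91/2.8
= 260 + 7.11 + 32.50
= 299.61 mOsm/kg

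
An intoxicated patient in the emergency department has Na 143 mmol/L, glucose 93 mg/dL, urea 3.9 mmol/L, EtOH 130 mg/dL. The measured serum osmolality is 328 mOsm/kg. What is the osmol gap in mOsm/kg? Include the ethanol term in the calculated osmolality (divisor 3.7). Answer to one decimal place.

Calculated osmolality = 2·Na + glucose/18 + urea + ethanol/3.7
= 2·143 + 93/18 + 3.9 + 130/3.7
= 286 + 5.17 + 3.90 + 35.14
= 330.21 mOsm/kg ≈ 330.2 mOsm/kg
Osmolar gap = measured − calculated = 328 − 330.2 = -2.2 mOsm/kg

-2.2 mOsm/kg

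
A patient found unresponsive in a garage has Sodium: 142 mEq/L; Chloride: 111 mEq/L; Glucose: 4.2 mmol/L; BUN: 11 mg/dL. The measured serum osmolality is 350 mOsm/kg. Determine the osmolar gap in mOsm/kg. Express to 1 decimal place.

57.9 mOsm/kg

Calculated osmolality = 2·Na + glucose + BUN/2.8
= 2·142 + 4.2 + 11/2.8
= 284 + 4.20 + 3.93
= 292.13 mOsm/kg ≈ 292.1 mOsm/kg
Osmolar gap = measured − calculated = 350 − 292.1 = 57.9 mOsm/kg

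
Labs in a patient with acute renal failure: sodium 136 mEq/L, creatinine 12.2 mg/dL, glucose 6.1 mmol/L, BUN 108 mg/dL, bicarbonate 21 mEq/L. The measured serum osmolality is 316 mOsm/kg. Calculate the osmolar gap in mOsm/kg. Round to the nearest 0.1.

-0.7 mOsm/kg

Calculated osmolality = 2·Na + glucose + BUN/2.8
= 2·136 + 6.1 + 108/2.8
= 272 + 6.10 + 38.57
= 316.67 mOsm/kg ≈ 316.7 mOsm/kg
Osmolar gap = measured − calculated = 316 − 316.7 = -0.7 mOsm/kg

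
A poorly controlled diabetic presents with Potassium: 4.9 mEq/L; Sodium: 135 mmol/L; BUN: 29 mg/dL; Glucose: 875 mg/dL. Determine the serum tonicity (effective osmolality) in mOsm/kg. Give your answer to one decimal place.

Effective osmolality excludes urea (freely permeant across cell membranes):
2·Na + glucose/18
= 2·135 + 875/18
= 270 + 48.61
= 318.61 mOsm/kg

318.6 mOsm/kg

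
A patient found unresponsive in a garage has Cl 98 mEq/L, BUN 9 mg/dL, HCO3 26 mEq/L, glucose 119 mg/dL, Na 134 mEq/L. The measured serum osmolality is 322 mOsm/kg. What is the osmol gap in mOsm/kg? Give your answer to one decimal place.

Calculated osmolality = 2·Na + glucose/18 + BUN/2.8
= 2·134 + 119/18 + 9/2.8
= 268 + 6.61 + 3.21
= 277.82 mOsm/kg ≈ 277.8 mOsm/kg
Osmolar gap = measured − calculated = 322 − 277.8 = 44.2 mOsm/kg

44.2 mOsm/kg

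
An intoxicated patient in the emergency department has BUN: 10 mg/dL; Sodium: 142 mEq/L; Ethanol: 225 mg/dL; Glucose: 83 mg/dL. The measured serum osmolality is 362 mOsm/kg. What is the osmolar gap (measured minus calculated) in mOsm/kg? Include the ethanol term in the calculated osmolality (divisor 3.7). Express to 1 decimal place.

9.0 mOsm/kg

Calculated osmolality = 2·Na + glucose/18 + BUN/2.8 + ethanol/3.7
= 2·142 + 83/18 + 10/2.8 + 225/3.7
= 284 + 4.61 + 3.57 + 60.81
= 352.99 mOsm/kg ≈ 353.0 mOsm/kg
Osmolar gap = measured − calculated = 362 − 353.0 = 9.0 mOsm/kg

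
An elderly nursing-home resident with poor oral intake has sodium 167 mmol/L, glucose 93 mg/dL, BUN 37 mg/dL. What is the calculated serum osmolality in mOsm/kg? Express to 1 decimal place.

Calculated osmolality = 2·Na + glucose/18 + BUN/2.8
= 2·167 + 93/18 + 37/2.8
= 334 + 5.17 + 13.21
= 352.38 mOsm/kg

352.4 mOsm/kg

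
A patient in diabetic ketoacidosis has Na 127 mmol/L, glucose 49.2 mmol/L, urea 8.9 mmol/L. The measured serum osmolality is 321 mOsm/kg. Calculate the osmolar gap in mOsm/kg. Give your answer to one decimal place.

Calculated osmolality = 2·Na + glucose + urea
= 2·127 + 49.2 + 8.9
= 254 + 49.20 + 8.90
= 312.1 mOsm/kg ≈ 312.1 mOsm/kg
Osmolar gap = measured − calculated = 321 − 312.1 = 8.9 mOsm/kg

8.9 mOsm/kg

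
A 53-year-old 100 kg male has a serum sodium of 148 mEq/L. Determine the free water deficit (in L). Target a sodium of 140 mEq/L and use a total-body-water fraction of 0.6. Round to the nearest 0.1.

TBW = 0.6 · 100 = 60 L
Free water deficit = TBW · (Na/140 − 1)
= 60 · (148/140 − 1)
= 60 · 0.0571
= 3.43 L

3.4 L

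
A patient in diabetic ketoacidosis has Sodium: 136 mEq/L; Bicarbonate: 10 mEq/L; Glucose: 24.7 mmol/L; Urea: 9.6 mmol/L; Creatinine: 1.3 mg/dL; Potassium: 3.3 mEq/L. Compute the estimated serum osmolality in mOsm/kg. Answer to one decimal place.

306.3 mOsm/kg

Calculated osmolality = 2·Na + glucose + urea
= 2·136 + 24.7 + 9.6
= 272 + 24.70 + 9.60
= 306.3 mOsm/kg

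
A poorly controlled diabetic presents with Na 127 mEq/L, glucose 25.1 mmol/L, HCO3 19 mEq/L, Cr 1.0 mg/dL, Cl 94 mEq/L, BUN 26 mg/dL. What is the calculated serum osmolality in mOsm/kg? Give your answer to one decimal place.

Calculated osmolality = 2·Na + glucose + BUN/2.8
= 2·127 + 25.1 + 26/2.8
= 254 + 25.10 + 9.29
= 288.39 mOsm/kg

288.4 mOsm/kg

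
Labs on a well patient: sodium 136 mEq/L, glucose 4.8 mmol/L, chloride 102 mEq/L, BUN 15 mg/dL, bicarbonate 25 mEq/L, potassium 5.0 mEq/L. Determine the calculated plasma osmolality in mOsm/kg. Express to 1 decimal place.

282.2 mOsm/kg

Calculated osmolality = 2·Na + glucose + BUN/2.8
= 2·136 + 4.8 + 15/2.8
= 272 + 4.80 + 5.36
= 282.16 mOsm/kg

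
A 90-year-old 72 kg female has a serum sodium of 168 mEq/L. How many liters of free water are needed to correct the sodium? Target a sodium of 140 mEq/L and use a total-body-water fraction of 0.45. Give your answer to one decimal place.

TBW = 0.45 · 72 = 32.4 L
Free water deficit = TBW · (Na/140 − 1)
= 32.4 · (168/140 − 1)
= 32.4 · 0.2
= 6.48 L

6.5 L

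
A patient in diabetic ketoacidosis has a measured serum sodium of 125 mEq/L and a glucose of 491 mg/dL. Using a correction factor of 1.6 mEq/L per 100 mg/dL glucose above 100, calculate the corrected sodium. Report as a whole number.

131 mEq/L

Corrected Na = measured Na + 1.6 · (glucose − 100)/100
= 125 + 1.6 · (491 − 100)/100
= 125 + 6.3
= 131.3 mEq/L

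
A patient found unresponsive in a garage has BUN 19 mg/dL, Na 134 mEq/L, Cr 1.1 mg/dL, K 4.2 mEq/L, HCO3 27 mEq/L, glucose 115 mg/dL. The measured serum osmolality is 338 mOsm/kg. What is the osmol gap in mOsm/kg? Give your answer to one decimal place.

56.8 mOsm/kg

Calculated osmolality = 2·Na + glucose/18 + BUN/2.8
= 2·134 + 115/18 + 19/2.8
= 268 + 6.39 + 6.79
= 281.18 mOsm/kg ≈ 281.2 mOsm/kg
Osmolar gap = measured − calculated = 338 − 281.2 = 56.8 mOsm/kg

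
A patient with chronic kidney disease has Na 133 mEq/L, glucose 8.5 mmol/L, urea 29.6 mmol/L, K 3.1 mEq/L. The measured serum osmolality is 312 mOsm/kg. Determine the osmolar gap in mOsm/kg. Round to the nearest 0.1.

Calculated osmolality = 2·Na + glucose + urea
= 2·133 + 8.5 + 29.6
= 266 + 8.50 + 29.60
= 304.1 mOsm/kg ≈ 304.1 mOsm/kg
Osmolar gap = measured − calculated = 312 − 304.1 = 7.9 mOsm/kg

7.9 mOsm/kg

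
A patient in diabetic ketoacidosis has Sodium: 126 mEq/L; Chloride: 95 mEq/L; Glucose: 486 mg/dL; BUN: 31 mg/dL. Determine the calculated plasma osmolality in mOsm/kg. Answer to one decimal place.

290.1 mOsm/kg

Calculated osmolality = 2·Na + glucose/18 + BUN/2.8
= 2·126 + 486/18 + 31/2.8
= 252 + 27 + 11.07
= 290.07 mOsm/kg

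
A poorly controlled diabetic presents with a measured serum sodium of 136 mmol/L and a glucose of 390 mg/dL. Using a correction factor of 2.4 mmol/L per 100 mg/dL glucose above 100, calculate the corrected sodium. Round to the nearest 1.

143 mmol/L

Corrected Na = measured Na + 2.4 · (glucose − 100)/100
= 136 + 2.4 · (390 − 100)/100
= 136 + 7
= 143 mmol/L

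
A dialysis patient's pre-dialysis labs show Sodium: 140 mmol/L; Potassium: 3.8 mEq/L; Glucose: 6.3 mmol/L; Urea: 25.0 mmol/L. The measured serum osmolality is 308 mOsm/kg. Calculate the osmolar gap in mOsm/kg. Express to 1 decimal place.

Calculated osmolality = 2·Na + glucose + urea
= 2·140 + 6.3 + 25
= 280 + 6.30 + 25
= 311.3 mOsm/kg ≈ 311.3 mOsm/kg
Osmolar gap = measured − calculated = 308 − 311.3 = -3.3 mOsm/kg

-3.3 mOsm/kg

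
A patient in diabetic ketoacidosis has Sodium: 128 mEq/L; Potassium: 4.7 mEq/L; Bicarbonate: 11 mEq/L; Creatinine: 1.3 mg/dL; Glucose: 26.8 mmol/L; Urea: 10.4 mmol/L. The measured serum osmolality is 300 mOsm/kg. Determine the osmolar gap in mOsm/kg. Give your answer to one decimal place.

6.8 mOsm/kg

Calculated osmolality = 2·Na + glucose + urea
= 2·128 + 26.8 + 10.4
= 256 + 26.80 + 10.40
= 293.2 mOsm/kg ≈ 293.2 mOsm/kg
Osmolar gap = measured − calculated = 300 − 293.2 = 6.8 mOsm/kg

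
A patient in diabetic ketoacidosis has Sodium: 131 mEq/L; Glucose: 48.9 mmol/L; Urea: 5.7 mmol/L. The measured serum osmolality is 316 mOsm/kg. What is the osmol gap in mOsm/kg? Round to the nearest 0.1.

Calculated osmolality = 2·Na + glucose + urea
= 2·131 + 48.9 + 5.7
= 262 + 48.90 + 5.70
= 316.6 mOsm/kg ≈ 316.6 mOsm/kg
Osmolar gap = measured − calculated = 316 − 316.6 = -0.6 mOsm/kg

-0.6 mOsm/kg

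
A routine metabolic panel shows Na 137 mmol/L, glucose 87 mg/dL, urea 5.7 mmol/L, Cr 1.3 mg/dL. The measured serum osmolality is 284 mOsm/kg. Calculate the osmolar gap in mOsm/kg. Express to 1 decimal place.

-0.5 mOsm/kg

Calculated osmolality = 2·Na + glucose/18 + urea
= 2·137 + 87/18 + 5.7
= 274 + 4.83 + 5.70
= 284.53 mOsm/kg ≈ 284.5 mOsm/kg
Osmolar gap = measured − calculated = 284 − 284.5 = -0.5 mOsm/kg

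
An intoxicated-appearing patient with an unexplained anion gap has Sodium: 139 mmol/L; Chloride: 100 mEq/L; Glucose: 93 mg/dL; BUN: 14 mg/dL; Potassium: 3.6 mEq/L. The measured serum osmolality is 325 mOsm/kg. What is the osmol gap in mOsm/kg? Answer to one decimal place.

36.8 mOsm/kg

Calculated osmolality = 2·Na + glucose/18 + BUN/2.8
= 2·139 + 93/18 + 14/2.8
= 278 + 5.17 + 5
= 288.17 mOsm/kg ≈ 288.2 mOsm/kg
Osmolar gap = measured − calculated = 325 − 288.2 = 36.8 mOsm/kg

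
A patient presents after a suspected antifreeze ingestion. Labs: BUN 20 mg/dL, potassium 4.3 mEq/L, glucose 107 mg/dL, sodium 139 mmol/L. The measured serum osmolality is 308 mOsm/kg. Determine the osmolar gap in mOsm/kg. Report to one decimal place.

Calculated osmolality = 2·Na + glucose/18 + BUN/2.8
= 2·139 + 107/18 + 20/2.8
= 278 + 5.94 + 7.14
= 291.08 mOsm/kg ≈ 291.1 mOsm/kg
Osmolar gap = measured − calculated = 308 − 291.1 = 16.9 mOsm/kg

16.9 mOsm/kg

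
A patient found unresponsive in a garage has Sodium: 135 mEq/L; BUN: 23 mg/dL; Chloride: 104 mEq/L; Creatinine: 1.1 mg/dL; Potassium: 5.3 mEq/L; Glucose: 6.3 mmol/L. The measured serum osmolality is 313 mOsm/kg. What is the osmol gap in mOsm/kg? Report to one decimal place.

Calculated osmolality = 2·Na + glucose + BUN/2.8
= 2·135 + 6.3 + 23/2.8
= 270 + 6.30 + 8.21
= 284.51 mOsm/kg ≈ 284.5 mOsm/kg
Osmolar gap = measured − calculated = 313 − 284.5 = 28.5 mOsm/kg

28.5 mOsm/kg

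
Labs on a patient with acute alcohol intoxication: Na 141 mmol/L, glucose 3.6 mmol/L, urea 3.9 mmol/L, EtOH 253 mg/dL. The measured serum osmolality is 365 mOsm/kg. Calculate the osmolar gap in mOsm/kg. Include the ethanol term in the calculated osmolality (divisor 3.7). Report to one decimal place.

Calculated osmolality = 2·Na + glucose + urea + ethanol/3.7
= 2·141 + 3.6 + 3.9 + 253/3.7
= 282 + 3.60 + 3.90 + 68.38
= 357.88 mOsm/kg ≈ 357.9 mOsm/kg
Osmolar gap = measured − calculated = 365 − 357.9 = 7.1 mOsm/kg

7.1 mOsm/kg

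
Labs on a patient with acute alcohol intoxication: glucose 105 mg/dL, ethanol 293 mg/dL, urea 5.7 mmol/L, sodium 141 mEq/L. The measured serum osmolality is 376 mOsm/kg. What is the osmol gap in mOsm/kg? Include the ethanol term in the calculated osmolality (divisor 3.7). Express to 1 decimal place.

Calculated osmolality = 2·Na + glucose/18 + urea + ethanol/3.7
= 2·141 + 105/18 + 5.7 + 293/3.7
= 282 + 5.83 + 5.70 + 79.19
= 372.72 mOsm/kg ≈ 372.7 mOsm/kg
Osmolar gap = measured − calculated = 376 − 372.7 = 3.3 mOsm/kg

3.3 mOsm/kg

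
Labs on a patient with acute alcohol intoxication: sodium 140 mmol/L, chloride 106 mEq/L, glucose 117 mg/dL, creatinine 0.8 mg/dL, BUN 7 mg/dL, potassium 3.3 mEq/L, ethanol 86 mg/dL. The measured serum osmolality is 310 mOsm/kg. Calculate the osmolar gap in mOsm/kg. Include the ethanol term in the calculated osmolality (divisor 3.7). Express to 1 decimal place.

Calculated osmolality = 2·Na + glucose/18 + BUN/2.8 + ethanol/3.7
= 2·140 + 117/18 + 7/2.8 + 86/3.7
= 280 + 6.50 + 2.50 + 23.24
= 312.24 mOsm/kg ≈ 312.2 mOsm/kg
Osmolar gap = measured − calculated = 310 − 312.2 = -2.2 mOsm/kg

-2.2 mOsm/kg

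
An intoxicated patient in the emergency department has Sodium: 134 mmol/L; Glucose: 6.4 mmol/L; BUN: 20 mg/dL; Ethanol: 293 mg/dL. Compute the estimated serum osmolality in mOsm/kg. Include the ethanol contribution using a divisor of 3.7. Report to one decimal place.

Calculated osmolality = 2·Na + glucose + BUN/2.8 + ethanol/3.7
= 2·134 + 6.4 + 20/2.8 + 293/3.7
= 268 + 6.40 + 7.14 + 79.19
= 360.73 mOsm/kg

360.7 mOsm/kg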